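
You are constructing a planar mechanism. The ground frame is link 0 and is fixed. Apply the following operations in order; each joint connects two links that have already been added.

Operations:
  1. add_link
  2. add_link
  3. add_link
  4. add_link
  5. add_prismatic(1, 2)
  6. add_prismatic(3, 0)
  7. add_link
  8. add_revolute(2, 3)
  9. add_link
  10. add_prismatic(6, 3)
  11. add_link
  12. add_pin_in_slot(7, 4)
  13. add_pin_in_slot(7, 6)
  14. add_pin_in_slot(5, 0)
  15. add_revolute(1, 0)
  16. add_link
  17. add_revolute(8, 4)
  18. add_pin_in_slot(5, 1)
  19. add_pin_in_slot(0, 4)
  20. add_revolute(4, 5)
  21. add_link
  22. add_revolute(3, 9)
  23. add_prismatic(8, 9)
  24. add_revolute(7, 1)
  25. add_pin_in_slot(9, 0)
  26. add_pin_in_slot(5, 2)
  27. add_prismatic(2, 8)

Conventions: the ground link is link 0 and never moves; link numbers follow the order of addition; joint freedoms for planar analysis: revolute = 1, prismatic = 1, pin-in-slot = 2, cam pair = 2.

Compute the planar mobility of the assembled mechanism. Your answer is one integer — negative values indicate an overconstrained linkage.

ground; <1,0,0>
#1 <2,0,0>
#2 <3,0,0>
#3 <4,0,0>
#4 <5,0,0>
P:1↔2 J1 <5,1,0>
P:3↔0 J1 <5,2,0>
#5 <6,2,0>
R:2↔3 J1 <6,3,0>
#6 <7,3,0>
P:6↔3 J1 <7,4,0>
#7 <8,4,0>
PS:7↔4 J2 <8,4,1>
PS:7↔6 J2 <8,4,2>
PS:5↔0 J2 <8,4,3>
R:1↔0 J1 <8,5,3>
#8 <9,5,3>
R:8↔4 J1 <9,6,3>
PS:5↔1 J2 <9,6,4>
PS:0↔4 J2 <9,6,5>
R:4↔5 J1 <9,7,5>
#9 <10,7,5>
R:3↔9 J1 <10,8,5>
P:8↔9 J1 <10,9,5>
R:7↔1 J1 <10,10,5>
PS:9↔0 J2 <10,10,6>
PS:5↔2 J2 <10,10,7>
P:2↔8 J1 <10,11,7>
3×9 − 2×11 − 1×7 = -2

M = -2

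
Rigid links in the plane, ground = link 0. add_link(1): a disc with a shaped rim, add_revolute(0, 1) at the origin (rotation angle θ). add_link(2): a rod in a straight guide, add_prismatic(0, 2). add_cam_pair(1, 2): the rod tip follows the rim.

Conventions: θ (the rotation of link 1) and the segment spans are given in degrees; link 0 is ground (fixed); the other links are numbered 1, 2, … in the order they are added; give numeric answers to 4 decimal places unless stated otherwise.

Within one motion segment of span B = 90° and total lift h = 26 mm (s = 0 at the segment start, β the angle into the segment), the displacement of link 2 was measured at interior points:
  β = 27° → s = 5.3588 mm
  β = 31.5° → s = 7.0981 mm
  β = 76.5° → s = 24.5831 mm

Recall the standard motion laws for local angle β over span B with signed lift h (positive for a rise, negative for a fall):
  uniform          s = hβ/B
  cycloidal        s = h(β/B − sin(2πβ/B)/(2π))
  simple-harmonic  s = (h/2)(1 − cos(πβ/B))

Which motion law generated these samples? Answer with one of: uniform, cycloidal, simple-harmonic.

candidates at β/B = r: uniform s = h·r (linear in β); cycloidal s = h·(r − sin(2πr)/(2π)); simple-harmonic s = (h/2)(1 − cos(πr))
β=27°: printed 5.3588 | uniform 7.8000, cycloidal 3.8645, simple-harmonic 5.3588
β=31.5°: printed 7.0981 | uniform 9.1000, cycloidal 5.7523, simple-harmonic 7.0981
β=76.5°: printed 24.5831 | uniform 22.1000, cycloidal 25.4477, simple-harmonic 24.5831
only one law matches every sample → simple-harmonic

simple-harmonic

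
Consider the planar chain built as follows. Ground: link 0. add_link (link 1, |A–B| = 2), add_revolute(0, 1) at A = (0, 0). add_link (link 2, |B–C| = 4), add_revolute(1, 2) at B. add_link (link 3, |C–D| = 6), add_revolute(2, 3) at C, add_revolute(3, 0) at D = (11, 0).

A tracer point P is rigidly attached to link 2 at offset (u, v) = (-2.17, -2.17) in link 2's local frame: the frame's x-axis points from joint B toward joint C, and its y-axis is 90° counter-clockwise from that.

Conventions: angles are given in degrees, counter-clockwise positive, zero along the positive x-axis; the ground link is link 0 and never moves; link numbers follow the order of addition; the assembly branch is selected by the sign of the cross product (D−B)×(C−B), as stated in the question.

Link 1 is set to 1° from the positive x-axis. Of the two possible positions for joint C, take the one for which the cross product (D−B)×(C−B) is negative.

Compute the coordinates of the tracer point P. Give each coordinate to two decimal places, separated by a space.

A=(0,0), D=(11.00,0)
B = A + 2.00·(cos1°, sin1°) = (1.9997, 0.0349)
|BD| = 9.0004
circle(B,4.00) ∩ circle(D,6.00): a=3.3891, h=2.1246
  candidates: C₊=(5.3970,2.1463) cross=19.122; C₋=(5.3806,-2.1028) cross=-19.122
  branch - wants cross < 0 → take C=(5.3806,-2.1028) (cross=-19.122)
ex = (C−B)/|BC| = (0.8452,-0.5344); ey = (0.5344,0.8452)
P = B + -2.17·ex + -2.17·ey = (-0.9941,-0.6395)

-0.99 -0.64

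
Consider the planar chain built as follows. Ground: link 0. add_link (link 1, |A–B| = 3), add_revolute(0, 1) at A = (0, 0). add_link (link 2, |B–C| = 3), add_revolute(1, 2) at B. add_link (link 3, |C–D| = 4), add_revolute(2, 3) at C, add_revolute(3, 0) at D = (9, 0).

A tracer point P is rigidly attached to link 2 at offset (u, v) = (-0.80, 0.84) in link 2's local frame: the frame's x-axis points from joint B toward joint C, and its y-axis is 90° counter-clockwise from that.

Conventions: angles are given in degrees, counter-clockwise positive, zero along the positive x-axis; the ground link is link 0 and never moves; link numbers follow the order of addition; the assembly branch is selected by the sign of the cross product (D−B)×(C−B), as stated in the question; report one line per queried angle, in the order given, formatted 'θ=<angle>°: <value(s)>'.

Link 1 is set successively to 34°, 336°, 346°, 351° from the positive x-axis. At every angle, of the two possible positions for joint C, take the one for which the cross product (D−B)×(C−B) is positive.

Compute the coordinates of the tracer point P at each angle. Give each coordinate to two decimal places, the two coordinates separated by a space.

A=(0,0), D=(9.00,0)
θ=34°: B = A + 3.00·(cos34°, sin34°) = (2.4871, 1.6776)
θ=34°: |BD| = 6.7255
θ=34°: circle(B,3.00) ∩ circle(D,4.00): a=2.8423, h=0.9598
θ=34°:   candidates: C₊=(5.4790,1.8980) cross=6.455; C₋=(5.0002,0.0392) cross=-6.455
θ=34°:   branch + wants cross > 0 → take C=(5.4790,1.8980) (cross=6.455)
θ=34°: ex = (C−B)/|BC| = (0.9973,0.0735); ey = (-0.0735,0.9973)
θ=34°: P = B + -0.80·ex + 0.84·ey = (1.6275,2.4565)
θ=336°: B = A + 3.00·(cos336°, sin336°) = (2.7406, -1.2202)
θ=336°: |BD| = 6.3772
θ=336°: circle(B,3.00) ∩ circle(D,4.00): a=2.6398, h=1.4254
θ=336°:   candidates: C₊=(5.0589,0.6839) cross=9.090; C₋=(5.6044,-2.1141) cross=-9.090
θ=336°:   branch + wants cross > 0 → take C=(5.0589,0.6839) (cross=9.090)
θ=336°: ex = (C−B)/|BC| = (0.7728,0.6347); ey = (-0.6347,0.7728)
θ=336°: P = B + -0.80·ex + 0.84·ey = (1.5893,-1.0789)
θ=346°: B = A + 3.00·(cos346°, sin346°) = (2.9109, -0.7258)
θ=346°: |BD| = 6.1322
θ=346°: circle(B,3.00) ∩ circle(D,4.00): a=2.4953, h=1.6653
θ=346°:   candidates: C₊=(5.1916,1.2232) cross=10.212; C₋=(5.5858,-2.0840) cross=-10.212
θ=346°:   branch + wants cross > 0 → take C=(5.1916,1.2232) (cross=10.212)
θ=346°: ex = (C−B)/|BC| = (0.7602,0.6496); ey = (-0.6496,0.7602)
θ=346°: P = B + -0.80·ex + 0.84·ey = (1.7570,-0.6069)
θ=351°: B = A + 3.00·(cos351°, sin351°) = (2.9631, -0.4693)
θ=351°: |BD| = 6.0551
θ=351°: circle(B,3.00) ∩ circle(D,4.00): a=2.4496, h=1.7320
θ=351°:   candidates: C₊=(5.2710,1.4473) cross=10.487; C₋=(5.5395,-2.0062) cross=-10.487
θ=351°:   branch + wants cross > 0 → take C=(5.2710,1.4473) (cross=10.487)
θ=351°: ex = (C−B)/|BC| = (0.7693,0.6389); ey = (-0.6389,0.7693)
θ=351°: P = B + -0.80·ex + 0.84·ey = (1.8110,-0.3342)

θ=34°: 1.63 2.46
θ=336°: 1.59 -1.08
θ=346°: 1.76 -0.61
θ=351°: 1.81 -0.33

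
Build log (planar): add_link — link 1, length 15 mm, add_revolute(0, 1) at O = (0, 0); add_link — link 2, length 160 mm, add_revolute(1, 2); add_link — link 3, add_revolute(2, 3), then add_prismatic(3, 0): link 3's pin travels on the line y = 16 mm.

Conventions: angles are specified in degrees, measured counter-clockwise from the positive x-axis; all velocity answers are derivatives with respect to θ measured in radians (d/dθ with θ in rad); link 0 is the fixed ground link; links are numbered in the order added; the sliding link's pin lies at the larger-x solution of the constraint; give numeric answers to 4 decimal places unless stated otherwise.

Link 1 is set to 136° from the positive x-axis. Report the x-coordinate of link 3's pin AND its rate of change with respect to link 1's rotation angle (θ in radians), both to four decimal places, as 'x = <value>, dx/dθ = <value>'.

geometry: r = 15 mm, L = 160 mm, e = 16 mm
crank pin P = (r cos θ, r sin θ) = (-10.790097, 10.419876)
h = r sin θ − e = 10.419876 − 16 = -5.580124
x = r cos θ + √(L² − h²) = -10.790097 + 159.902665 = 149.112568
dx/dθ = −r sin θ − h·r cos θ/√(L² − h²) (θ in radians; h = -5.580124) = -10.796418

x = 149.1126, dx/dθ = -10.7964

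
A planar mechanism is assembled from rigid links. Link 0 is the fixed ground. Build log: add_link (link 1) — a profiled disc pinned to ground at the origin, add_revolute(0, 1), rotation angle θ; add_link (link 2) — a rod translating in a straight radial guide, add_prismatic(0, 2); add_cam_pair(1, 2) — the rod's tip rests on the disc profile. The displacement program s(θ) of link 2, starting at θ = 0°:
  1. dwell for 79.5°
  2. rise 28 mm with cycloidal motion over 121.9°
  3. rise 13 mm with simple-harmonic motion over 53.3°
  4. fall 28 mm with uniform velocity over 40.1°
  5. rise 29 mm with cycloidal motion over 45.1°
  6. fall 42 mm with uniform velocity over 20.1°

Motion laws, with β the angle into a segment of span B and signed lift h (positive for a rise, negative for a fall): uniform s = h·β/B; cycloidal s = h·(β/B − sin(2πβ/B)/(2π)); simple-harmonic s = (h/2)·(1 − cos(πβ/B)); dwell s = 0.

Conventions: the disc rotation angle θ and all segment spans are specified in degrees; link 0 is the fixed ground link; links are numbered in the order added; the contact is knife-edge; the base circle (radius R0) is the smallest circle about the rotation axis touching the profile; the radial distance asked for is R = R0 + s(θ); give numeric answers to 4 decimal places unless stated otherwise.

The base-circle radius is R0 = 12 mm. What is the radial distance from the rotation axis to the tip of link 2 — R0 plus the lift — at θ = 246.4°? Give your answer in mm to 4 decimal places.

seg 1 [0°–79.5°] dwell: s stays 0.0000
seg 2 [79.5°–201.4°] cycloidal, h=28: full span → s += 28 → s = 28.0000
seg 3 [201.4°–254.7°] simple-harmonic, h=13: θ=246.4° here. β=45, B=53.3. 13/2·(1 − cos(π·0.8443)) = 12.2376 → s = 40.2376
R = R0 + s = 12 + 40.2376 = 52.2376

52.2376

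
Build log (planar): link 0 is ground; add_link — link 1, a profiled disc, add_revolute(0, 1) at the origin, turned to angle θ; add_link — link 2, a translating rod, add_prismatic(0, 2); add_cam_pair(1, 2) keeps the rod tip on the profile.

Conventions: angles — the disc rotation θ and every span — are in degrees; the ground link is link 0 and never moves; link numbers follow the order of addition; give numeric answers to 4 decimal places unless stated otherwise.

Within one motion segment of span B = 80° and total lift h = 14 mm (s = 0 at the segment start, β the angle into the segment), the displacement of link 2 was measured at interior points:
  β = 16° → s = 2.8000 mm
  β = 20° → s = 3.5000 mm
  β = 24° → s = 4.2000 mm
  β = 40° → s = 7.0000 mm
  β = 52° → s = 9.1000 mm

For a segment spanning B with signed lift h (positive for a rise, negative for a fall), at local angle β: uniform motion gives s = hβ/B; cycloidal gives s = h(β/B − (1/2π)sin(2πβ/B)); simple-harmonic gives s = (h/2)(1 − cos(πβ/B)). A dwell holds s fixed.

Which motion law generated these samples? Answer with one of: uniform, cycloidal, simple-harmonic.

candidates at β/B = r: uniform s = h·r (linear in β); cycloidal s = h·(r − sin(2πr)/(2π)); simple-harmonic s = (h/2)(1 − cos(πr))
β=16°: printed 2.8000 | uniform 2.8000, cycloidal 0.6809, simple-harmonic 1.3369
β=20°: printed 3.5000 | uniform 3.5000, cycloidal 1.2718, simple-harmonic 2.0503
β=24°: printed 4.2000 | uniform 4.2000, cycloidal 2.0809, simple-harmonic 2.8855
β=40°: printed 7.0000 | uniform 7.0000, cycloidal 7.0000, simple-harmonic 7.0000
β=52°: printed 9.1000 | uniform 9.1000, cycloidal 10.9026, simple-harmonic 10.1779
only one law matches every sample → uniform

uniform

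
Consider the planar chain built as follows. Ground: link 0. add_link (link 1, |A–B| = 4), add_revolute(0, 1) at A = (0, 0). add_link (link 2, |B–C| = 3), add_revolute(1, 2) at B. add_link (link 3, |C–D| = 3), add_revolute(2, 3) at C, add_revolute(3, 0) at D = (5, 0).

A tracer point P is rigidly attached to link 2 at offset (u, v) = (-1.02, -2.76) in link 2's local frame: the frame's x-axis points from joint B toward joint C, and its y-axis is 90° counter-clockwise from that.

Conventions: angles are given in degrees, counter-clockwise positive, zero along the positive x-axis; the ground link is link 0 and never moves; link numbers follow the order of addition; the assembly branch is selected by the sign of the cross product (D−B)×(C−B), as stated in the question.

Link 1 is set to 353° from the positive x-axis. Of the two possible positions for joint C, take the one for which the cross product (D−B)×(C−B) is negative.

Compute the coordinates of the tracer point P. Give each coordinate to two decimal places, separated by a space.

A=(0,0), D=(5.00,0)
B = A + 4.00·(cos353°, sin353°) = (3.9702, -0.4875)
|BD| = 1.1394
circle(B,3.00) ∩ circle(D,3.00): a=0.5697, h=2.9454
  candidates: C₊=(3.2249,2.4185) cross=3.356; C₋=(5.7453,-2.9060) cross=-3.356
  branch - wants cross < 0 → take C=(5.7453,-2.9060) (cross=-3.356)
ex = (C−B)/|BC| = (0.5917,-0.8062); ey = (0.8062,0.5917)
P = B + -1.02·ex + -2.76·ey = (1.1417,-1.2983)

1.14 -1.30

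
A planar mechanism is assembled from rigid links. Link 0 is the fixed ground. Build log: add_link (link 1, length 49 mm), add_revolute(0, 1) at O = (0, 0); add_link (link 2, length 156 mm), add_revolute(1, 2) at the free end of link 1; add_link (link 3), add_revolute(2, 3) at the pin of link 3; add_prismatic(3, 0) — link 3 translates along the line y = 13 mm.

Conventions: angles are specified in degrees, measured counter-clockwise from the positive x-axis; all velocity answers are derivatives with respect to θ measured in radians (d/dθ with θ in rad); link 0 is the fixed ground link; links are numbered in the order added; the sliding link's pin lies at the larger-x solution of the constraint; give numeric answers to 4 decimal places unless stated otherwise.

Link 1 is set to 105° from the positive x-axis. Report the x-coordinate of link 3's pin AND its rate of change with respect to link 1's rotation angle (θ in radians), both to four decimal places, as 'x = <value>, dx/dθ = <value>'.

geometry: r = 49 mm, L = 156 mm, e = 13 mm
crank pin P = (r cos θ, r sin θ) = (-12.682133, 47.330365)
h = r sin θ − e = 47.330365 − 13 = 34.330365
x = r cos θ + √(L² − h²) = -12.682133 + 152.175642 = 139.493509
dx/dθ = −r sin θ − h·r cos θ/√(L² − h²) (θ in radians; h = 34.330365) = -44.469315

x = 139.4935, dx/dθ = -44.4693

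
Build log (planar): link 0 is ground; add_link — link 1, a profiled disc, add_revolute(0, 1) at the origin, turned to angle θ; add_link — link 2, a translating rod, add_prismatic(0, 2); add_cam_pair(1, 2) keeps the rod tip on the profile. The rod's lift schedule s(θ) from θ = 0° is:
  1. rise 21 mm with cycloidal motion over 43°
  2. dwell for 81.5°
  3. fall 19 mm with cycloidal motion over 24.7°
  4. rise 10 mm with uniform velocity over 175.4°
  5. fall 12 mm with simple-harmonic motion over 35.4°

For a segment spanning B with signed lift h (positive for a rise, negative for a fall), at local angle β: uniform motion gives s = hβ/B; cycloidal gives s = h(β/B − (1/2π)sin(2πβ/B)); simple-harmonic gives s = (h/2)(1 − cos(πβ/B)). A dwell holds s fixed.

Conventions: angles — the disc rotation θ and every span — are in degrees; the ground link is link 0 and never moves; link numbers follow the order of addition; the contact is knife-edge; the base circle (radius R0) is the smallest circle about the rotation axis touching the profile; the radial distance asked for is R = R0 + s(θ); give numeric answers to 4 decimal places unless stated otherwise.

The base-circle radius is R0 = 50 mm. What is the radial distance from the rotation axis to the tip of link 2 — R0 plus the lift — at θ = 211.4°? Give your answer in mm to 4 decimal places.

seg 1 [0°–43°] cycloidal, h=21: full span → s += 21 → s = 21.0000
seg 2 [43°–124.5°] dwell: s stays 21.0000
seg 3 [124.5°–149.2°] cycloidal, h=-19: full span → s += -19 → s = 2.0000
seg 4 [149.2°–324.6°] uniform, h=10: θ=211.4° here. β=62.2, B=175.4. 10·62.2/175.4 = 3.5462 → s = 5.5462
R = R0 + s = 50 + 5.5462 = 55.5462

55.5462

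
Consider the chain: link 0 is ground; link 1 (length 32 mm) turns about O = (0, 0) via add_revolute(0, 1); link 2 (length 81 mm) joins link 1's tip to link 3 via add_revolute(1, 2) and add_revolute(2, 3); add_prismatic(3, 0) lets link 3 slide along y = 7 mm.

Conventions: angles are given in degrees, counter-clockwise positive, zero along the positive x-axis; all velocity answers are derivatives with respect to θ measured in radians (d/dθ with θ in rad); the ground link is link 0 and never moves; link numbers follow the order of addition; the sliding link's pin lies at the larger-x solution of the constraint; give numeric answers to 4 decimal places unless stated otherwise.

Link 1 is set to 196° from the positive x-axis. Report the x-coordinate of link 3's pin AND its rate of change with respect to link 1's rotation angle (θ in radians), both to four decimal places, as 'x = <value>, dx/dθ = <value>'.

geometry: r = 32 mm, L = 81 mm, e = 7 mm
crank pin P = (r cos θ, r sin θ) = (-30.760374, -8.820395)
h = r sin θ − e = -8.820395 − 7 = -15.820395
x = r cos θ + √(L² − h²) = -30.760374 + 79.440009 = 48.679635
dx/dθ = −r sin θ − h·r cos θ/√(L² − h²) (θ in radians; h = -15.820395) = 2.694499

x = 48.6796, dx/dθ = 2.6945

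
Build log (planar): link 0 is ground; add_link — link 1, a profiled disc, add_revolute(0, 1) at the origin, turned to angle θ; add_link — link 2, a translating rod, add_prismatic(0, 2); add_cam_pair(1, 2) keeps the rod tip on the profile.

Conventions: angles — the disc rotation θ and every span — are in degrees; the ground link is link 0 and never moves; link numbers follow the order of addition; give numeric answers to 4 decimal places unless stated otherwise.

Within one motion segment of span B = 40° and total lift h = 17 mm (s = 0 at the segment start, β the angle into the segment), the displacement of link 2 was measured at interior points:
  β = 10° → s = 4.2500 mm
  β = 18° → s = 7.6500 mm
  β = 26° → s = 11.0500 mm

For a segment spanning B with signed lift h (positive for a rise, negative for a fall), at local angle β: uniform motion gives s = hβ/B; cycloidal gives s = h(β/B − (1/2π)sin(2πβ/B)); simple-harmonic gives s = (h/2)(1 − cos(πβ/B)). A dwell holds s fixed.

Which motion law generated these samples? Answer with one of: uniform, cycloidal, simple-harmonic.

candidates at β/B = r: uniform s = h·r (linear in β); cycloidal s = h·(r − sin(2πr)/(2π)); simple-harmonic s = (h/2)(1 − cos(πr))
β=10°: printed 4.2500 | uniform 4.2500, cycloidal 1.5444, simple-harmonic 2.4896
β=18°: printed 7.6500 | uniform 7.6500, cycloidal 6.8139, simple-harmonic 7.1703
β=26°: printed 11.0500 | uniform 11.0500, cycloidal 13.2389, simple-harmonic 12.3589
only one law matches every sample → uniform

uniform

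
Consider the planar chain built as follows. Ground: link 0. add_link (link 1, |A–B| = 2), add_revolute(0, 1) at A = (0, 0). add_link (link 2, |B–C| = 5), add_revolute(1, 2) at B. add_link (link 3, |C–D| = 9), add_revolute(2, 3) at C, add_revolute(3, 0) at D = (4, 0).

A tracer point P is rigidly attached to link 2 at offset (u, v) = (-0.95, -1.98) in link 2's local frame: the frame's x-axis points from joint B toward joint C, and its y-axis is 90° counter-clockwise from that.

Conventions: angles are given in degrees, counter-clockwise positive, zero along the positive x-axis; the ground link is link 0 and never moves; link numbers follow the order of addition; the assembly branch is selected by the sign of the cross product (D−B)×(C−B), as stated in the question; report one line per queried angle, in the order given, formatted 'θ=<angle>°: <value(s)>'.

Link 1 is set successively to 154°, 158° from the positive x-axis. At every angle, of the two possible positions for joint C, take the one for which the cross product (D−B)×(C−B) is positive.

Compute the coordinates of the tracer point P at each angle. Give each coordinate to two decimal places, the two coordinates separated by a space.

A=(0,0), D=(4.00,0)
θ=154°: B = A + 2.00·(cos154°, sin154°) = (-1.7976, 0.8767)
θ=154°: |BD| = 5.8635
θ=154°: circle(B,5.00) ∩ circle(D,9.00): a=-1.8435, h=4.6477
θ=154°:   candidates: C₊=(-2.9255,5.7479) cross=27.252; C₋=(-4.3154,-3.4431) cross=-27.252
θ=154°:   branch + wants cross > 0 → take C=(-2.9255,5.7479) (cross=27.252)
θ=154°: ex = (C−B)/|BC| = (-0.2256,0.9742); ey = (-0.9742,-0.2256)
θ=154°: P = B + -0.95·ex + -1.98·ey = (0.3457,0.3979)
θ=158°: B = A + 2.00·(cos158°, sin158°) = (-1.8544, 0.7492)
θ=158°: |BD| = 5.9021
θ=158°: circle(B,5.00) ∩ circle(D,9.00): a=-1.7930, h=4.6675
θ=158°:   candidates: C₊=(-3.0404,5.6065) cross=27.548; C₋=(-4.2254,-3.6529) cross=-27.548
θ=158°:   branch + wants cross > 0 → take C=(-3.0404,5.6065) (cross=27.548)
θ=158°: ex = (C−B)/|BC| = (-0.2372,0.9715); ey = (-0.9715,-0.2372)
θ=158°: P = B + -0.95·ex + -1.98·ey = (0.2945,0.2960)

θ=154°: 0.35 0.40
θ=158°: 0.29 0.30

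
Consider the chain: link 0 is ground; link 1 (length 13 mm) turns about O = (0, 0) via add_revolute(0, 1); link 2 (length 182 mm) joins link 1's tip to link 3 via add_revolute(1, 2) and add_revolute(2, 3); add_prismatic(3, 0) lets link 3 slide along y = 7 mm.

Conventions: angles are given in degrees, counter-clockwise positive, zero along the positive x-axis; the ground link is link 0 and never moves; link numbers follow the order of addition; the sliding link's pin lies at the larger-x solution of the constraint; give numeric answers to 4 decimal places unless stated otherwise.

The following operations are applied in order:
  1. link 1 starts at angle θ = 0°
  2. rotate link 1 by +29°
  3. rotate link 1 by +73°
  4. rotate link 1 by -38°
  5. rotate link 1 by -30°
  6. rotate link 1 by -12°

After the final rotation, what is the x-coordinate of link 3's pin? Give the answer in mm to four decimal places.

geometry: r = 13 mm, L = 182 mm, e = 7 mm; θ starts at 0°
rotate link 1 by +29°: θ ← 0° +29° = 29°
rotate link 1 by +73°: θ ← 29° +73° = 102°
rotate link 1 by -38°: θ ← 102° -38° = 64°
rotate link 1 by -30°: θ ← 64° -30° = 34°
rotate link 1 by -12°: θ ← 34° -12° = 22°
crank pin P = (r cos θ, r sin θ) = (12.053390, 4.869886)
h = r sin θ − e = 4.869886 − 7 = -2.130114
x = r cos θ + √(L² − h²) = 12.053390 + 181.987534 = 194.040924

194.0409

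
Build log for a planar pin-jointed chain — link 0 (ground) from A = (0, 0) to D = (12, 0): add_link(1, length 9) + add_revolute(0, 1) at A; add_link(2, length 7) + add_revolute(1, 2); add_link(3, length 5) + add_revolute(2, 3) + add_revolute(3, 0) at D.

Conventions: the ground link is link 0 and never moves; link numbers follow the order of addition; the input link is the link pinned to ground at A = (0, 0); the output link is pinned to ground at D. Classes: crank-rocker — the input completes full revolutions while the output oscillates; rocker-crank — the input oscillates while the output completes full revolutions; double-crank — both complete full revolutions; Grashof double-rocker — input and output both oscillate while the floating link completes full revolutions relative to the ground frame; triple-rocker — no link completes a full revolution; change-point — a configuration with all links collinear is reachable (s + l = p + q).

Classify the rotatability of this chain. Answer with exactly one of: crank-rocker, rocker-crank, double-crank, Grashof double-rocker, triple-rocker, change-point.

lengths: ground=12, input=9, coupler=7, output=5
sorted: s=5 (shortest), l=12 (longest), p+q=16
s + l = 17 vs p + q = 16
s + l > p + q → non-Grashof → no link fully rotates → triple-rocker

triple-rocker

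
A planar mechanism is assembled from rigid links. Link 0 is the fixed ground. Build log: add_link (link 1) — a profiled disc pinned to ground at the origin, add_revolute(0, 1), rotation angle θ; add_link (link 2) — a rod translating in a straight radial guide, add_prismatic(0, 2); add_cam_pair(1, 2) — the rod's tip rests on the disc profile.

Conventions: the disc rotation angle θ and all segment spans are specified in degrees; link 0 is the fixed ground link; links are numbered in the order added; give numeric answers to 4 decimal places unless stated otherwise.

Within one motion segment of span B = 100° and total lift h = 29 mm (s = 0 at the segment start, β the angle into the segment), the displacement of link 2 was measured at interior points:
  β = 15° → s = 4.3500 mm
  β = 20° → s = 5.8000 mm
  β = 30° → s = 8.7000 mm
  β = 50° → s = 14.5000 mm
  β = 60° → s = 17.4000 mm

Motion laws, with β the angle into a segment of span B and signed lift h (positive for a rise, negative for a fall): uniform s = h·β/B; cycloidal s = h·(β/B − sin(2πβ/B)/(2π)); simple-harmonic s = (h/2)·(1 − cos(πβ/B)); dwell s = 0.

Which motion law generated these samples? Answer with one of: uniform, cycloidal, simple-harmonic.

candidates at β/B = r: uniform s = h·r (linear in β); cycloidal s = h·(r − sin(2πr)/(2π)); simple-harmonic s = (h/2)(1 − cos(πr))
β=15°: printed 4.3500 | uniform 4.3500, cycloidal 0.6160, simple-harmonic 1.5804
β=20°: printed 5.8000 | uniform 5.8000, cycloidal 1.4104, simple-harmonic 2.7693
β=30°: printed 8.7000 | uniform 8.7000, cycloidal 4.3104, simple-harmonic 5.9771
β=50°: printed 14.5000 | uniform 14.5000, cycloidal 14.5000, simple-harmonic 14.5000
β=60°: printed 17.4000 | uniform 17.4000, cycloidal 20.1129, simple-harmonic 18.9807
only one law matches every sample → uniform

uniform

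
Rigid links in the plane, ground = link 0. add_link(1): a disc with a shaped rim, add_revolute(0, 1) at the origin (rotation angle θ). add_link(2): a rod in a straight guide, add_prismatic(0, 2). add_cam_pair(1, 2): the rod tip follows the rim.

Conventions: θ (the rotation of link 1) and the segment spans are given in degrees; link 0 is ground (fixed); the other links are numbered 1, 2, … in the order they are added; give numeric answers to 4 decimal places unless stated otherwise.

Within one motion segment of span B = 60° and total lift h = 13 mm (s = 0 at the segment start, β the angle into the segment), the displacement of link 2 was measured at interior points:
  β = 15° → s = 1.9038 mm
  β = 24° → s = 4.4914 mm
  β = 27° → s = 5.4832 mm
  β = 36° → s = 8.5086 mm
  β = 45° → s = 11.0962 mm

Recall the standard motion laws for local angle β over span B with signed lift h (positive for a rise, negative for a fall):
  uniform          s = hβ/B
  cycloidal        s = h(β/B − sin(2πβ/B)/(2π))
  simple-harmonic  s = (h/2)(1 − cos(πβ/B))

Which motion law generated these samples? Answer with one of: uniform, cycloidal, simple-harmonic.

candidates at β/B = r: uniform s = h·r (linear in β); cycloidal s = h·(r − sin(2πr)/(2π)); simple-harmonic s = (h/2)(1 − cos(πr))
β=15°: printed 1.9038 | uniform 3.2500, cycloidal 1.1810, simple-harmonic 1.9038
β=24°: printed 4.4914 | uniform 5.2000, cycloidal 3.9839, simple-harmonic 4.4914
β=27°: printed 5.4832 | uniform 5.8500, cycloidal 5.2106, simple-harmonic 5.4832
β=36°: printed 8.5086 | uniform 7.8000, cycloidal 9.0161, simple-harmonic 8.5086
β=45°: printed 11.0962 | uniform 9.7500, cycloidal 11.8190, simple-harmonic 11.0962
only one law matches every sample → simple-harmonic

simple-harmonic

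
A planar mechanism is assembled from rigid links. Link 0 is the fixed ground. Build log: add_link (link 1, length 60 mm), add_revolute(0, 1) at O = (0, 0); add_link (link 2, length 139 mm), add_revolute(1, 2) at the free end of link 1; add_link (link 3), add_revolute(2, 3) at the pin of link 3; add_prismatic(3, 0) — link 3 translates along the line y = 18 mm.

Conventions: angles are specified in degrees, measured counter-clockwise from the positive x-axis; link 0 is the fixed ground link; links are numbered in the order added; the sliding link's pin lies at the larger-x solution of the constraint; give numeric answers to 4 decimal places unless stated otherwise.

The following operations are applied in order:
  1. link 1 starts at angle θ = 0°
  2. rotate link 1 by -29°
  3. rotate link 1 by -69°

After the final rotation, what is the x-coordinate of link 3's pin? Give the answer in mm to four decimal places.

geometry: r = 60 mm, L = 139 mm, e = 18 mm; θ starts at 0°
rotate link 1 by -29°: θ ← 0° -29° = -29°
rotate link 1 by -69°: θ ← -29° -69° = -98°
crank pin P = (r cos θ, r sin θ) = (-8.350386, -59.416084)
h = r sin θ − e = -59.416084 − 18 = -77.416084
x = r cos θ + √(L² − h²) = -8.350386 + 115.445874 = 107.095488

107.0955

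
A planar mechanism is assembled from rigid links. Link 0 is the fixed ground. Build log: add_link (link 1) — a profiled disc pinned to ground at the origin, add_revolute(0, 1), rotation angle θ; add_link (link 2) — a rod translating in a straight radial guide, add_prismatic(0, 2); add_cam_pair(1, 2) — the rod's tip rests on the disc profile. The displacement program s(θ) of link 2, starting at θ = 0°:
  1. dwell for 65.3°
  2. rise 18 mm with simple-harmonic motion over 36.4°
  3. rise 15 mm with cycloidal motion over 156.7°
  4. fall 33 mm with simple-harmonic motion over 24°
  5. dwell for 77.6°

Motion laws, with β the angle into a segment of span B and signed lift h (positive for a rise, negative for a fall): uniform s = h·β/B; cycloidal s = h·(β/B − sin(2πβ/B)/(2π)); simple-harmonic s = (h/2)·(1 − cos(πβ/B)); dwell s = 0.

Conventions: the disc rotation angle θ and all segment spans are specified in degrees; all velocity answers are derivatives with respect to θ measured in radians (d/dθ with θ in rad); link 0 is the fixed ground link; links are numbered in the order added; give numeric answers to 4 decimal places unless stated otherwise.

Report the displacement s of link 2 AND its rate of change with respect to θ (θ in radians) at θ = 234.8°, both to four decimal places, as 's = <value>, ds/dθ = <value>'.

seg 1 [0°–65.3°] dwell: s stays 0.0000
seg 2 [65.3°–101.7°] simple-harmonic, h=18: full span → s += 18 → s = 18.0000
seg 3 [101.7°–258.4°] cycloidal, h=15: θ=234.8° here. β=133.1, B=156.7. 15·(0.8494 − sin(2π·0.8494)/(2π)) = 14.6776 → s = 32.6776
velocity in seg [101.7°–258.4°] (cycloidal), θ in radians: β = 133.1° = 2.3230 rad, B = 156.7° = 2.7349 rad; ds/dθ = (h/B)(1 − cos(2πβ/B)) = (15/2.7349)(1 − cos(2π·0.8494)) = 2.277758 mm/rad

s = 32.6776, ds/dθ = 2.2778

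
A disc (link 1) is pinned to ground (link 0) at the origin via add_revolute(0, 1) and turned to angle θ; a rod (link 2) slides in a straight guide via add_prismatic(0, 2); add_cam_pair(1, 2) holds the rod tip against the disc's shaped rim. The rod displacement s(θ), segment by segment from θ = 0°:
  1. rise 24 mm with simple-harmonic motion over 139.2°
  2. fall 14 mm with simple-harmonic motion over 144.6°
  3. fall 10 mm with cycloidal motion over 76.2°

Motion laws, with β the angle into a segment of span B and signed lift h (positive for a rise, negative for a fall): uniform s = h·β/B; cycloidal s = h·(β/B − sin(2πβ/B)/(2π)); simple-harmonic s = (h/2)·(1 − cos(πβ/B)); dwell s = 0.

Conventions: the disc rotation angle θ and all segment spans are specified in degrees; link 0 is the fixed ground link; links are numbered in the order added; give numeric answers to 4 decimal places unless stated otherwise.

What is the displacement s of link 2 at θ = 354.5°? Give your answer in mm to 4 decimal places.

segment 1 (0° to 139.2°, simple-harmonic, h = 24) is passed completely: s = 0.0000 + (24) = 24.0000
segment 2 (139.2° to 283.8°, simple-harmonic, h = -14) is passed completely: s = 24.0000 + (-14) = 10.0000
θ = 354.5° falls in segment 3 (283.8° to 360°, cycloidal, h = -10): β = 354.5 − 283.8 = 70.7°, B = 76.2°; Δs = -10·(0.9278 − sin(2π·0.9278)/(2π)) = -9.9755; s = 10.0000 − 9.9755 = 0.0245

0.0245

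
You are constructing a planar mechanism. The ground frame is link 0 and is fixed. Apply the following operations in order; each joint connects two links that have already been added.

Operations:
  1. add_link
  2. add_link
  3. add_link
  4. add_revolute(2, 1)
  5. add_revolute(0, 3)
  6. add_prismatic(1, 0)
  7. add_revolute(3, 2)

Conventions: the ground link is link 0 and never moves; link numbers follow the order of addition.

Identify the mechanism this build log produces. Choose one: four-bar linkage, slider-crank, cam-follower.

links: 4 (incl. ground); joints: 3 revolute, 1 prismatic, 0 higher (cam) pair, forming one closed loop
4 links, 3 revolutes + 1 prismatic in one loop → slider-crank

slider-crank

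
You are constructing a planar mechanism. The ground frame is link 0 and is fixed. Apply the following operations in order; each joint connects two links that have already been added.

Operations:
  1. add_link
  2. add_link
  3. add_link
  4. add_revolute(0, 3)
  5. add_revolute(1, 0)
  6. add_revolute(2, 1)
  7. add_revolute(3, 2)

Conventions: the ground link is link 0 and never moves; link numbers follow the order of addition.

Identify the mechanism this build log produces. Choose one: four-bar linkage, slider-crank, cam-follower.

links: 4 (incl. ground); joints: 4 revolute, 0 prismatic, 0 higher (cam) pair, forming one closed loop
4 links in a single 4R loop → four-bar linkage

four-bar linkage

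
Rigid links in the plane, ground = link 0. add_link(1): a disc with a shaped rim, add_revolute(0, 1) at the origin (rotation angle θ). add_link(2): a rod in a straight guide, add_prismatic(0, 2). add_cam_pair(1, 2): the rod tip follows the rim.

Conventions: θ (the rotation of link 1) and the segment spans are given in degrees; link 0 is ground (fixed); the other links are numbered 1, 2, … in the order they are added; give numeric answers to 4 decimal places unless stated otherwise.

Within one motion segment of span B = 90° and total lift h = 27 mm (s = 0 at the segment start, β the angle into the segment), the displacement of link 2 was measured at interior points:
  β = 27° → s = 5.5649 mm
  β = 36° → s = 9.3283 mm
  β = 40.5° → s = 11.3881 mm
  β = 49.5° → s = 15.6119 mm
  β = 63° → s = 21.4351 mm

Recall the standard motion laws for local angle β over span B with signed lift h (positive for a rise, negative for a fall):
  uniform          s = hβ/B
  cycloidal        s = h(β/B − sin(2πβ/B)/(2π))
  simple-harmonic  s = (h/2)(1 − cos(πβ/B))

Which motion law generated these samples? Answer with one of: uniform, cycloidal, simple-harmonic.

candidates at β/B = r: uniform s = h·r (linear in β); cycloidal s = h·(r − sin(2πr)/(2π)); simple-harmonic s = (h/2)(1 − cos(πr))
β=27°: printed 5.5649 | uniform 8.1000, cycloidal 4.0131, simple-harmonic 5.5649
β=36°: printed 9.3283 | uniform 10.8000, cycloidal 8.2742, simple-harmonic 9.3283
β=40.5°: printed 11.3881 | uniform 12.1500, cycloidal 10.8221, simple-harmonic 11.3881
β=49.5°: printed 15.6119 | uniform 14.8500, cycloidal 16.1779, simple-harmonic 15.6119
β=63°: printed 21.4351 | uniform 18.9000, cycloidal 22.9869, simple-harmonic 21.4351
only one law matches every sample → simple-harmonic

simple-harmonic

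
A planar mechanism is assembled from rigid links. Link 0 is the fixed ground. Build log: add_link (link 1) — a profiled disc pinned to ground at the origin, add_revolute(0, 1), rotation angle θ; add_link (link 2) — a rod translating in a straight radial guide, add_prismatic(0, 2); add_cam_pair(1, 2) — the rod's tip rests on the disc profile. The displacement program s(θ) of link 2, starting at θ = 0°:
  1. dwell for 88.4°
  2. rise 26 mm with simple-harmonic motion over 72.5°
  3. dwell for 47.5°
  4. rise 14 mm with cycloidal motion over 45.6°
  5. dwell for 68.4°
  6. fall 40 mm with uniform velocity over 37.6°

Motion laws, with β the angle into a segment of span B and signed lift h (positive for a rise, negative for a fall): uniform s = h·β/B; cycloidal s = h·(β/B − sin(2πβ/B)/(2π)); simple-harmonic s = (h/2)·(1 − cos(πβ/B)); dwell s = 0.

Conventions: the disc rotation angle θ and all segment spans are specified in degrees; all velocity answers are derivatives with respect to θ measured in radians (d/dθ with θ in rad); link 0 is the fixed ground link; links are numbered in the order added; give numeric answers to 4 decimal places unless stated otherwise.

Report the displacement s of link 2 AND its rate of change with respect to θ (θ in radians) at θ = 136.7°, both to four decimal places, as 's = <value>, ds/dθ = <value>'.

seg 1 [0°–88.4°] dwell: s stays 0.0000
seg 2 [88.4°–160.9°] simple-harmonic, h=26: θ=136.7° here. β=48.3, B=72.5. 26/2·(1 − cos(π·0.6662)) = 19.4837 → s = 19.4837
velocity in seg [88.4°–160.9°] (simple-harmonic), θ in radians: β = 48.3° = 0.8430 rad, B = 72.5° = 1.2654 rad; ds/dθ = (πh/(2B)) sin(πβ/B) = (π·26/(2·1.2654)) sin(π·0.6662) = 27.974997 mm/rad

s = 19.4837, ds/dθ = 27.9750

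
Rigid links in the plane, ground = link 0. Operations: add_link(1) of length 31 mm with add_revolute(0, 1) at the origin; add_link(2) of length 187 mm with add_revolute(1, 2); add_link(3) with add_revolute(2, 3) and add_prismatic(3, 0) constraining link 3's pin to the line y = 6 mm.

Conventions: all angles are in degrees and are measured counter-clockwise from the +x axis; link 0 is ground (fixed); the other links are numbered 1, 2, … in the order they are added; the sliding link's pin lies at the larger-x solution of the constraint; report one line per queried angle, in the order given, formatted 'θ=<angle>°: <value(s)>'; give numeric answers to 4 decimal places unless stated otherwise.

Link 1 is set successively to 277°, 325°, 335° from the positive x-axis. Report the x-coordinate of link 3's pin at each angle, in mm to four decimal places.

geometry: r = 31 mm, L = 187 mm, e = 6 mm
θ=277°: crank pin P = (r cos θ, r sin θ) = (3.777950, -30.768931)
θ=277°: h = r sin θ − e = -30.768931 − 6 = -36.768931
θ=277°: x = r cos θ + √(L² − h²) = 3.777950 + 183.349518 = 187.127468
θ=325°: crank pin P = (r cos θ, r sin θ) = (25.393713, -17.780870)
θ=325°: h = r sin θ − e = -17.780870 − 6 = -23.780870
θ=325°: x = r cos θ + √(L² − h²) = 25.393713 + 185.481725 = 210.875438
θ=335°: crank pin P = (r cos θ, r sin θ) = (28.095541, -13.101166)
θ=335°: h = r sin θ − e = -13.101166 − 6 = -19.101166
θ=335°: x = r cos θ + √(L² − h²) = 28.095541 + 186.021895 = 214.117436

θ=277°: 187.1275
θ=325°: 210.8754
θ=335°: 214.1174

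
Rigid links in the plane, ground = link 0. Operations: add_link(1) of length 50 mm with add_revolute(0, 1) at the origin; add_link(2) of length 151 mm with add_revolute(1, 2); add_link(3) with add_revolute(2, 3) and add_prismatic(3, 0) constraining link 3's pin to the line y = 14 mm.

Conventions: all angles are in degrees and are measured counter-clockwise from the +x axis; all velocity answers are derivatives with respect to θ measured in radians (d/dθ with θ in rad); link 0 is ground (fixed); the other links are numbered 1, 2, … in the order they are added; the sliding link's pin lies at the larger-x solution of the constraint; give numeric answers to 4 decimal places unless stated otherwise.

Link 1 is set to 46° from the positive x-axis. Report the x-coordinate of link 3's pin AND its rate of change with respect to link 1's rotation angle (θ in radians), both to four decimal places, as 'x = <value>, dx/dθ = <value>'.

geometry: r = 50 mm, L = 151 mm, e = 14 mm
crank pin P = (r cos θ, r sin θ) = (34.732919, 35.966990)
h = r sin θ − e = 35.966990 − 14 = 21.966990
x = r cos θ + √(L² − h²) = 34.732919 + 149.393612 = 184.126531
dx/dθ = −r sin θ − h·r cos θ/√(L² − h²) (θ in radians; h = 21.966990) = -41.074154

x = 184.1265, dx/dθ = -41.0742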